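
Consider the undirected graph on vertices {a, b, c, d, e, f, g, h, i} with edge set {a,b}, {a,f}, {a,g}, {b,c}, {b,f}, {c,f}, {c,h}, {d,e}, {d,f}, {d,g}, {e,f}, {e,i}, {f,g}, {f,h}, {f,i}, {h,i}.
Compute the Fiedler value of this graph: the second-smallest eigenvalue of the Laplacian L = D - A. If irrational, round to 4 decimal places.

1.5858

Reading degrees in the order [a, b, c, d, e, f, g, h, i] gives [3, 3, 3, 3, 3, 8, 3, 3, 3]; set D = diag(3, 3, 3, 3, 3, 8, 3, 3, 3) and form L = D - A. Computing the eigenvalues of L and sorting gives [0, 1.5858, 1.5858, 3, 3, 4.4142, 4.4142, 5, 9]. The Fiedler value lambda_2 = 1.5858 is strictly positive, so the graph is connected. The eigenvalues sum to 32, which equals trace(L) = 2|E|.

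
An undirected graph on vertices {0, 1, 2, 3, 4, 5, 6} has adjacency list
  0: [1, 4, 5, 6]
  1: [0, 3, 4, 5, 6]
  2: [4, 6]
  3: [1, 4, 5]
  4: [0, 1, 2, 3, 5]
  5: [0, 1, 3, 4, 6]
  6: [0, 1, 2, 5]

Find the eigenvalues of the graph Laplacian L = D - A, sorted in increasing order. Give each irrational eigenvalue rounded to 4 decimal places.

[0, 1.8772, 3.0536, 4.6268, 5.8103, 6, 6.6321]

Reading degrees in the order [0, 1, 2, 3, 4, 5, 6] gives [4, 5, 2, 3, 5, 5, 4]; set D = diag(4, 5, 2, 3, 5, 5, 4) and form L = D - A. Diagonalising L (or applying a numerical eigensolver to the 7x7 matrix) gives the spectrum above. The eigenvalues sum to 28, which equals trace(L) = 2|E|.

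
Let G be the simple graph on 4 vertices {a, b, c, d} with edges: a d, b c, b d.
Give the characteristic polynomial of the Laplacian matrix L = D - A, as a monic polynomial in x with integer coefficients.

x^4 - 6x^3 + 10x^2 - 4x

Each diagonal entry of L is the vertex degree and each off-diagonal entry is -1 where an edge is present, 0 otherwise; in the order [a, b, c, d] the diagonal is [1, 2, 1, 2]. Computing det(xI - L) by cofactor expansion (or equivalently via sum-over-permutations) gives x^4 - 6x^3 + 10x^2 - 4x. The constant term is 0 because L is singular (the all-ones vector lies in its kernel). By the matrix-tree theorem the graph has (1/4) * product of the nonzero eigenvalues = 1 spanning tree.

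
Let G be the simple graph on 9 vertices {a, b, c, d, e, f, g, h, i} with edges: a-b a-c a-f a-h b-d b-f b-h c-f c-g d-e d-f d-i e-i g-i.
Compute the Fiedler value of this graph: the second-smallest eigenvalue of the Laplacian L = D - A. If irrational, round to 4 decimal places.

0.8248

Reading degrees in the order [a, b, c, d, e, f, g, h, i] gives [4, 4, 3, 4, 2, 4, 2, 2, 3]; set D = diag(4, 4, 3, 4, 2, 4, 2, 2, 3) and form L = D - A. Computing the eigenvalues of L and sorting gives [0, 0.8248, 1.3906, 2.3334, 3.2666, 4.1934, 4.8262, 5.4030, 5.7621]. The Fiedler value lambda_2 = 0.8248 is strictly positive, so the graph is connected.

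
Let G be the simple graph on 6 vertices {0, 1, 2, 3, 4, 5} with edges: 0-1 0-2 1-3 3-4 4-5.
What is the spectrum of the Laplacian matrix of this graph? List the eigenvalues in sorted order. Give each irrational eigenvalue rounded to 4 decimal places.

[0, 0.2679, 1, 2, 3, 3.7321]

With the vertex order [0, 1, 2, 3, 4, 5], the degrees are [2, 2, 1, 2, 2, 1], giving D = diag(2, 2, 1, 2, 2, 1) and L = D - A. The multiplicity of 0 as a Laplacian eigenvalue equals the number of connected components. There is one zero in the spectrum, matching the 1 component. By the matrix-tree theorem the graph has (1/6) * product of the nonzero eigenvalues = 1 spanning tree.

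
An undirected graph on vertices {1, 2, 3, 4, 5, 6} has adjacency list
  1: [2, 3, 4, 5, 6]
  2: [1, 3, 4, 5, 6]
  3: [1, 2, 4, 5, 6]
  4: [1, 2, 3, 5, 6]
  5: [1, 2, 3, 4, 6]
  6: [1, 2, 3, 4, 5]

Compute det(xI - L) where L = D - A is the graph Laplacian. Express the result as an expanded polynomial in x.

Reading degrees in the order [1, 2, 3, 4, 5, 6] gives [5, 5, 5, 5, 5, 5]; set D = diag(5, 5, 5, 5, 5, 5) and form L = D - A. L has integer entries, so p(x) = det(xI - L) has integer coefficients. Expanding the determinant yields x^6 - 30x^5 + 360x^4 - 2160x^3 + 6480x^2 - 7776x. The coefficient of x^5 equals -trace(L) = -30, matching the sum of degrees. There is one zero in the spectrum, matching the 1 component.

x^6 - 30x^5 + 360x^4 - 2160x^3 + 6480x^2 - 7776x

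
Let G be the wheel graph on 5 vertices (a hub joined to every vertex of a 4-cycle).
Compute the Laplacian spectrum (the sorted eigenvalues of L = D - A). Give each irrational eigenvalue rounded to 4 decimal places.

[0, 3, 3, 5, 5]

The graph has 5 vertices and degree multiset [4, 3, 3, 3, 3]; D is the diagonal matrix of degrees and L = D - A. The multiplicity of 0 as a Laplacian eigenvalue equals the number of connected components. By the matrix-tree theorem the graph has (1/5) * product of the nonzero eigenvalues = 45 spanning trees.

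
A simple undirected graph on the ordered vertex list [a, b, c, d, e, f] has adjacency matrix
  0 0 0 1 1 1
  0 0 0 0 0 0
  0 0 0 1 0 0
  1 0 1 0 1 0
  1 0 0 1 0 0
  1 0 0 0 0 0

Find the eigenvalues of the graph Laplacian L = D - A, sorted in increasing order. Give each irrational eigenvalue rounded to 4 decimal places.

[0, 0, 0.6972, 1.3820, 3.6180, 4.3028]

Each diagonal entry of L is the vertex degree and each off-diagonal entry is -1 where an edge is present, 0 otherwise; in the order [a, b, c, d, e, f] the diagonal is [3, 0, 1, 3, 2, 1]. The multiplicity of 0 as a Laplacian eigenvalue equals the number of connected components. The 2 zero eigenvalues correspond to the 2 connected components. The eigenvalues sum to 10, which equals trace(L) = 2|E|.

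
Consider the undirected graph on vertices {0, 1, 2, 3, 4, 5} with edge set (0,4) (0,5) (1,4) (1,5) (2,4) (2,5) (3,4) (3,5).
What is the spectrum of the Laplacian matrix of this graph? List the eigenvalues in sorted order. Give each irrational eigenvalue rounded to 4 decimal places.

[0, 2, 2, 2, 4, 6]

Each diagonal entry of L is the vertex degree and each off-diagonal entry is -1 where an edge is present, 0 otherwise; in the order [0, 1, 2, 3, 4, 5] the diagonal is [2, 2, 2, 2, 4, 4]. Diagonalising L (or applying a numerical eigensolver to the 6x6 matrix) gives the spectrum above. The single zero eigenvalue shows the graph is connected. The eigenvalues sum to 16, which equals trace(L) = 2|E|.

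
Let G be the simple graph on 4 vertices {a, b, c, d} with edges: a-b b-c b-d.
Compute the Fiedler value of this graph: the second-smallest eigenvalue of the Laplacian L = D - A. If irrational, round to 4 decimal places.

With the vertex order [a, b, c, d], the degrees are [1, 3, 1, 1], giving D = diag(1, 3, 1, 1) and L = D - A. Computing the eigenvalues of L and sorting gives [0, 1, 1, 4]. The Fiedler value lambda_2 = 1 is strictly positive, so the graph is connected. By the matrix-tree theorem the graph has (1/4) * product of the nonzero eigenvalues = 1 spanning tree. There is one zero in the spectrum, matching the 1 component.

1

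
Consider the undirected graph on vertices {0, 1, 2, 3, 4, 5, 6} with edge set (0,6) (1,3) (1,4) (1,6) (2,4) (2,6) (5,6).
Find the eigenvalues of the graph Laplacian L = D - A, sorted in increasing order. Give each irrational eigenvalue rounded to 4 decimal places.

[0, 0.5858, 1, 1, 2.5858, 3.4142, 5.4142]

With the vertex order [0, 1, 2, 3, 4, 5, 6], the degrees are [1, 3, 2, 1, 2, 1, 4], giving D = diag(1, 3, 2, 1, 2, 1, 4) and L = D - A. Diagonalising L (or applying a numerical eigensolver to the 7x7 matrix) gives the spectrum above.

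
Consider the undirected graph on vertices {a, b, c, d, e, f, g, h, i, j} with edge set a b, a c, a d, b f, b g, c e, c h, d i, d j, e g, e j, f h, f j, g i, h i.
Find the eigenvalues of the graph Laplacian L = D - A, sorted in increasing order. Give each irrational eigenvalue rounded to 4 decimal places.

Each diagonal entry of L is the vertex degree and each off-diagonal entry is -1 where an edge is present, 0 otherwise; in the order [a, b, c, d, e, f, g, h, i, j] the diagonal is [3, 3, 3, 3, 3, 3, 3, 3, 3, 3]. The multiplicity of 0 as a Laplacian eigenvalue equals the number of connected components. The single zero eigenvalue shows the graph is connected. By the matrix-tree theorem the graph has (1/10) * product of the nonzero eigenvalues = 2000 spanning trees.

[0, 2, 2, 2, 2, 2, 5, 5, 5, 5]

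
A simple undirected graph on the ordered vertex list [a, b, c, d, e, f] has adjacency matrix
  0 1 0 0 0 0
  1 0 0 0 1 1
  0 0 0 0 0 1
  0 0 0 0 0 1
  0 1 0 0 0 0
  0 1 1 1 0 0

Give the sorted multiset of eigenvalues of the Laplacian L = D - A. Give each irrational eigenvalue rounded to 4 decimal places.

Each diagonal entry of L is the vertex degree and each off-diagonal entry is -1 where an edge is present, 0 otherwise; in the order [a, b, c, d, e, f] the diagonal is [1, 3, 1, 1, 1, 3]. Since every row of L sums to 0, the all-ones vector is in the kernel and 0 is an eigenvalue. The single zero eigenvalue shows the graph is connected. The eigenvalues sum to 10, which equals trace(L) = 2|E|. There is one zero in the spectrum, matching the 1 component.

[0, 0.4384, 1, 1, 3, 4.5616]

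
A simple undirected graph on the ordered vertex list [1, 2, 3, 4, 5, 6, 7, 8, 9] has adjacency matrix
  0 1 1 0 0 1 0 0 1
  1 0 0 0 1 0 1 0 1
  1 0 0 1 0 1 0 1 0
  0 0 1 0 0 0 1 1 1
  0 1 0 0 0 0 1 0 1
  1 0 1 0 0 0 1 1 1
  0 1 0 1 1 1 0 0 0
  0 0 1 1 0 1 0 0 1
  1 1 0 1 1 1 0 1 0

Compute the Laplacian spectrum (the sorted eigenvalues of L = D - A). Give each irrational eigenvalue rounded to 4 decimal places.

[0, 1.8731, 3.1607, 4.1101, 4.5670, 4.7046, 5.3792, 6.4757, 7.7297]

With the vertex order [1, 2, 3, 4, 5, 6, 7, 8, 9], the degrees are [4, 4, 4, 4, 3, 5, 4, 4, 6], giving D = diag(4, 4, 4, 4, 3, 5, 4, 4, 6) and L = D - A. Since every row of L sums to 0, the all-ones vector is in the kernel and 0 is an eigenvalue. The single zero eigenvalue shows the graph is connected. There is one zero in the spectrum, matching the 1 component. By the matrix-tree theorem the graph has (1/9) * product of the nonzero eigenvalues = 15641 spanning trees.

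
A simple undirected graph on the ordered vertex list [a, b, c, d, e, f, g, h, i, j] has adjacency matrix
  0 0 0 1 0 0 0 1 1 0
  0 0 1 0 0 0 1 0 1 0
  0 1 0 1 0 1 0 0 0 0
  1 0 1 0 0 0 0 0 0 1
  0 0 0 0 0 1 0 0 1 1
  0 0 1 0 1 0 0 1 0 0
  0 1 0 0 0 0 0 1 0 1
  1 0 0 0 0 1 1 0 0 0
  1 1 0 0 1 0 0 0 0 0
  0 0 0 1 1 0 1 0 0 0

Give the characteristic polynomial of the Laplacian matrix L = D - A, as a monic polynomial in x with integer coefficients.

x^10 - 30x^9 + 390x^8 - 2880x^7 + 13305x^6 - 39882x^5 + 77640x^4 - 94800x^3 + 66000x^2 - 20000x

Each diagonal entry of L is the vertex degree and each off-diagonal entry is -1 where an edge is present, 0 otherwise; in the order [a, b, c, d, e, f, g, h, i, j] the diagonal is [3, 3, 3, 3, 3, 3, 3, 3, 3, 3]. The eigenvalues of L are [0, 2, 2, 2, 2, 2, 5, 5, 5, 5]; the characteristic polynomial is the product of (x - lambda_i), which multiplies out to x^10 - 30x^9 + 390x^8 - 2880x^7 + 13305x^6 - 39882x^5 + 77640x^4 - 94800x^3 + 66000x^2 - 20000x. Since p(0) = det(-L) = 0, x divides p(x). The largest eigenvalue, 5, is at most the vertex count 10.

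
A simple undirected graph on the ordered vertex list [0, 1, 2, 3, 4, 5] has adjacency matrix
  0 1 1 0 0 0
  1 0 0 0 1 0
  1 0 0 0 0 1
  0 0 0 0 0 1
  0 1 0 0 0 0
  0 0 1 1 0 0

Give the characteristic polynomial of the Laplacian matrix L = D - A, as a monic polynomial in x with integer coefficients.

x^6 - 10x^5 + 36x^4 - 56x^3 + 35x^2 - 6x

With the vertex order [0, 1, 2, 3, 4, 5], the degrees are [2, 2, 2, 1, 1, 2], giving D = diag(2, 2, 2, 1, 1, 2) and L = D - A. L has integer entries, so p(x) = det(xI - L) has integer coefficients. Expanding the determinant yields x^6 - 10x^5 + 36x^4 - 56x^3 + 35x^2 - 6x. The coefficient of x^5 equals -trace(L) = -10, matching the sum of degrees. By the matrix-tree theorem the graph has (1/6) * product of the nonzero eigenvalues = 1 spanning tree.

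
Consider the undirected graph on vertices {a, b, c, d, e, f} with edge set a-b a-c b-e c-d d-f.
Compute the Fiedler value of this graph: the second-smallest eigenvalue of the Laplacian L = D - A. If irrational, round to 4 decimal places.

0.2679

Each diagonal entry of L is the vertex degree and each off-diagonal entry is -1 where an edge is present, 0 otherwise; in the order [a, b, c, d, e, f] the diagonal is [2, 2, 2, 2, 1, 1]. The smallest Laplacian eigenvalue is always 0. The next one, lambda_2 = 0.2679, measures how hard the graph is to disconnect: larger values mean better connectivity. The eigenvalues sum to 10, which equals trace(L) = 2|E|.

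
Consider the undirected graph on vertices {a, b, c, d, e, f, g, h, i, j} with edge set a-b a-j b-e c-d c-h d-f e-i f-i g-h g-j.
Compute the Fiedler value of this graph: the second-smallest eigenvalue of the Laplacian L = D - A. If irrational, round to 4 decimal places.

0.3820

With the vertex order [a, b, c, d, e, f, g, h, i, j], the degrees are [2, 2, 2, 2, 2, 2, 2, 2, 2, 2], giving D = diag(2, 2, 2, 2, 2, 2, 2, 2, 2, 2) and L = D - A. The sorted Laplacian eigenvalues are [0, 0.3820, 0.3820, 1.3820, 1.3820, 2.6180, 2.6180, 3.6180, 3.6180, 4]; the algebraic connectivity is the second entry, 0.3820. There is one zero in the spectrum, matching the 1 component.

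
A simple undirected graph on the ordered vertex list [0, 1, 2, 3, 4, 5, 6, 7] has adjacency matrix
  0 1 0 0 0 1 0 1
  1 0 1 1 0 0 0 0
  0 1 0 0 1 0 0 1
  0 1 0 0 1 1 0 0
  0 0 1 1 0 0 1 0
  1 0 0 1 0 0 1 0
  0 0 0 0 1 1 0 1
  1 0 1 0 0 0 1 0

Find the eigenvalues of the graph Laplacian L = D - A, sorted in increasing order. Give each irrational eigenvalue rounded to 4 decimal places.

[0, 2, 2, 2, 4, 4, 4, 6]

Reading degrees in the order [0, 1, 2, 3, 4, 5, 6, 7] gives [3, 3, 3, 3, 3, 3, 3, 3]; set D = diag(3, 3, 3, 3, 3, 3, 3, 3) and form L = D - A. L is symmetric positive semidefinite, so every eigenvalue is real and nonnegative. The single zero eigenvalue shows the graph is connected. The largest eigenvalue, 6, is at most the vertex count 8.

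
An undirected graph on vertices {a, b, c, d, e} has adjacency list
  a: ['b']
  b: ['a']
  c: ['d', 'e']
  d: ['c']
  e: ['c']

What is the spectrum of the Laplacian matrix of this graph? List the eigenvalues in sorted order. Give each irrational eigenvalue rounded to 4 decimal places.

[0, 0, 1, 2, 3]

Each diagonal entry of L is the vertex degree and each off-diagonal entry is -1 where an edge is present, 0 otherwise; in the order [a, b, c, d, e] the diagonal is [1, 1, 2, 1, 1]. Diagonalising L (or applying a numerical eigensolver to the 5x5 matrix) gives the spectrum above. The 2 zero eigenvalues correspond to the 2 connected components. The largest eigenvalue, 3, is at most the vertex count 5. The eigenvalues sum to 6, which equals trace(L) = 2|E|.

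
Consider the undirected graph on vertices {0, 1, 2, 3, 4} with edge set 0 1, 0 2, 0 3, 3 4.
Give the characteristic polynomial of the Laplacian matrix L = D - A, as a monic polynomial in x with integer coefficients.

x^5 - 8x^4 + 20x^3 - 18x^2 + 5x

Each diagonal entry of L is the vertex degree and each off-diagonal entry is -1 where an edge is present, 0 otherwise; in the order [0, 1, 2, 3, 4] the diagonal is [3, 1, 1, 2, 1]. L has integer entries, so p(x) = det(xI - L) has integer coefficients. Expanding the determinant yields x^5 - 8x^4 + 20x^3 - 18x^2 + 5x. The constant term is 0 because L is singular (the all-ones vector lies in its kernel). There is one zero in the spectrum, matching the 1 component.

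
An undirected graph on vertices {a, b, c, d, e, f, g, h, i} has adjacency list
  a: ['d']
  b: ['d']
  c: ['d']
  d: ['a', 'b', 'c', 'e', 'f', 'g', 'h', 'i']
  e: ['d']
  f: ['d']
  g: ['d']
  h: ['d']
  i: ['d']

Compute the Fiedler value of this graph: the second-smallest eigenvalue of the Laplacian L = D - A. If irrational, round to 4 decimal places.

Each diagonal entry of L is the vertex degree and each off-diagonal entry is -1 where an edge is present, 0 otherwise; in the order [a, b, c, d, e, f, g, h, i] the diagonal is [1, 1, 1, 8, 1, 1, 1, 1, 1]. The smallest Laplacian eigenvalue is always 0. The next one, lambda_2 = 1, measures how hard the graph is to disconnect: larger values mean better connectivity. There is one zero in the spectrum, matching the 1 component.

1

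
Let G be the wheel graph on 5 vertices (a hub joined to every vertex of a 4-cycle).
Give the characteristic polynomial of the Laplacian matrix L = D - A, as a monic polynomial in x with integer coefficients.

The graph has 5 vertices and degree multiset [4, 3, 3, 3, 3]; D is the diagonal matrix of degrees and L = D - A. L has integer entries, so p(x) = det(xI - L) has integer coefficients. Expanding the determinant yields x^5 - 16x^4 + 94x^3 - 240x^2 + 225x. Since p(0) = det(-L) = 0, x divides p(x). The largest eigenvalue, 5, is at most the vertex count 5.

x^5 - 16x^4 + 94x^3 - 240x^2 + 225x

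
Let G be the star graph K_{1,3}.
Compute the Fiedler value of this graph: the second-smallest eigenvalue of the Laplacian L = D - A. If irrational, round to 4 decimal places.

1

The graph has 4 vertices and degree multiset [3, 1, 1, 1]; D is the diagonal matrix of degrees and L = D - A. Computing the eigenvalues of L and sorting gives [0, 1, 1, 4]. The Fiedler value lambda_2 = 1 is strictly positive, so the graph is connected. The largest eigenvalue, 4, is at most the vertex count 4.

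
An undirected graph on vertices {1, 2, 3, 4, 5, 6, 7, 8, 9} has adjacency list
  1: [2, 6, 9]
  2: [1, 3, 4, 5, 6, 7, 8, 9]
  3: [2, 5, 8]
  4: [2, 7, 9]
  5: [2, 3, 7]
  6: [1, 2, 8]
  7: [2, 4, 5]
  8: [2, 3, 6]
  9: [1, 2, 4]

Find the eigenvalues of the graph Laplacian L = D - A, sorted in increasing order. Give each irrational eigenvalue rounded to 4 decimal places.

[0, 1.5858, 1.5858, 3, 3, 4.4142, 4.4142, 5, 9]

Reading degrees in the order [1, 2, 3, 4, 5, 6, 7, 8, 9] gives [3, 8, 3, 3, 3, 3, 3, 3, 3]; set D = diag(3, 8, 3, 3, 3, 3, 3, 3, 3) and form L = D - A. The multiplicity of 0 as a Laplacian eigenvalue equals the number of connected components. There is one zero in the spectrum, matching the 1 component. By the matrix-tree theorem the graph has (1/9) * product of the nonzero eigenvalues = 2205 spanning trees.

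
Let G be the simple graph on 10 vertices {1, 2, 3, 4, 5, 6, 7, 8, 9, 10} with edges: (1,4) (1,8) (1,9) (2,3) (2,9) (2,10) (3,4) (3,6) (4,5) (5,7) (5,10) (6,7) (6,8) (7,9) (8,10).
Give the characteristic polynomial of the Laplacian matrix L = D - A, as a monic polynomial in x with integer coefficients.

x^10 - 30x^9 + 390x^8 - 2880x^7 + 13305x^6 - 39882x^5 + 77640x^4 - 94800x^3 + 66000x^2 - 20000x

Each diagonal entry of L is the vertex degree and each off-diagonal entry is -1 where an edge is present, 0 otherwise; in the order [1, 2, 3, 4, 5, 6, 7, 8, 9, 10] the diagonal is [3, 3, 3, 3, 3, 3, 3, 3, 3, 3]. L has integer entries, so p(x) = det(xI - L) has integer coefficients. Expanding the determinant yields x^10 - 30x^9 + 390x^8 - 2880x^7 + 13305x^6 - 39882x^5 + 77640x^4 - 94800x^3 + 66000x^2 - 20000x. The coefficient of x^9 equals -trace(L) = -30, matching the sum of degrees.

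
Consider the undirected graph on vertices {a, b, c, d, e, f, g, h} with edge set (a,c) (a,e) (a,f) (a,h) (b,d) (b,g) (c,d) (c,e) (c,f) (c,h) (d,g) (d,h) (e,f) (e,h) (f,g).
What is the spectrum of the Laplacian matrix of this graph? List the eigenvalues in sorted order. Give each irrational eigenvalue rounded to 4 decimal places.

With the vertex order [a, b, c, d, e, f, g, h], the degrees are [4, 2, 5, 4, 4, 4, 3, 4], giving D = diag(4, 2, 5, 4, 4, 4, 3, 4) and L = D - A. L is symmetric positive semidefinite, so every eigenvalue is real and nonnegative. The single zero eigenvalue shows the graph is connected. The eigenvalues sum to 30, which equals trace(L) = 2|E|.

[0, 1.1200, 3.0884, 3.6409, 5, 5, 5.8198, 6.3310]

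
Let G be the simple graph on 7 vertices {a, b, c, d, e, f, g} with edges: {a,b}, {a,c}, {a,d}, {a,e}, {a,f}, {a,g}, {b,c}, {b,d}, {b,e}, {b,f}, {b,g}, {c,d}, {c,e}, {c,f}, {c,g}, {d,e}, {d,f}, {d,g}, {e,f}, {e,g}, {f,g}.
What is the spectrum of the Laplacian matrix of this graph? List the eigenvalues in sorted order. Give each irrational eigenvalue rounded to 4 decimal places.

Reading degrees in the order [a, b, c, d, e, f, g] gives [6, 6, 6, 6, 6, 6, 6]; set D = diag(6, 6, 6, 6, 6, 6, 6) and form L = D - A. L is symmetric positive semidefinite, so every eigenvalue is real and nonnegative. The eigenvalues sum to 42, which equals trace(L) = 2|E|.

[0, 7, 7, 7, 7, 7, 7]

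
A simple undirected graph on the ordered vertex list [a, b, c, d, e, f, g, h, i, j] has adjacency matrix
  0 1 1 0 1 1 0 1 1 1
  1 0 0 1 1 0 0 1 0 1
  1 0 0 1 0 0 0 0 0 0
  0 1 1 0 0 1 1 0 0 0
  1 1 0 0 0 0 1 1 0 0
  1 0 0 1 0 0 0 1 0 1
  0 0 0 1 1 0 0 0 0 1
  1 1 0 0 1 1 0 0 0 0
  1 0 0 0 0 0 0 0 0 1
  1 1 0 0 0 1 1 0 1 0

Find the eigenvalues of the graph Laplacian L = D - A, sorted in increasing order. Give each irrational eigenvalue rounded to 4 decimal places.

With the vertex order [a, b, c, d, e, f, g, h, i, j], the degrees are [7, 5, 2, 4, 4, 4, 3, 4, 2, 5], giving D = diag(7, 5, 2, 4, 4, 4, 3, 4, 2, 5) and L = D - A. L is symmetric positive semidefinite, so every eigenvalue is real and nonnegative. The eigenvalues sum to 40, which equals trace(L) = 2|E|. The largest eigenvalue, 8.1771, is at most the vertex count 10.

[0, 1.6260, 1.9079, 2.6444, 3.3737, 4.5475, 4.9237, 5.4947, 7.3049, 8.1771]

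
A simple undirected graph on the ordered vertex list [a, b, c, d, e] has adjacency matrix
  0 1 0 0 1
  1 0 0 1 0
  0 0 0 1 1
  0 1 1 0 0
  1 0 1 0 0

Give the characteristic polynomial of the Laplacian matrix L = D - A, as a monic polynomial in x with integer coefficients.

Each diagonal entry of L is the vertex degree and each off-diagonal entry is -1 where an edge is present, 0 otherwise; in the order [a, b, c, d, e] the diagonal is [2, 2, 2, 2, 2]. Computing det(xI - L) by cofactor expansion (or equivalently via sum-over-permutations) gives x^5 - 10x^4 + 35x^3 - 50x^2 + 25x. The coefficient of x^4 equals -trace(L) = -10, matching the sum of degrees. The eigenvalues sum to 10, which equals trace(L) = 2|E|.

x^5 - 10x^4 + 35x^3 - 50x^2 + 25x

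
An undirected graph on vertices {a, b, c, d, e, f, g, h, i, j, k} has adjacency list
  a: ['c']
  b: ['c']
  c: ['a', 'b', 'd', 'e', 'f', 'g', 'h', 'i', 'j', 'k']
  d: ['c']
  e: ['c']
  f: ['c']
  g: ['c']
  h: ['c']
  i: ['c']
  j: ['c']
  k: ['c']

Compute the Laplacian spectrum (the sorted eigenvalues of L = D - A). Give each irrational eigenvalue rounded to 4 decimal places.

With the vertex order [a, b, c, d, e, f, g, h, i, j, k], the degrees are [1, 1, 10, 1, 1, 1, 1, 1, 1, 1, 1], giving D = diag(1, 1, 10, 1, 1, 1, 1, 1, 1, 1, 1) and L = D - A. Since every row of L sums to 0, the all-ones vector is in the kernel and 0 is an eigenvalue. The single zero eigenvalue shows the graph is connected. By the matrix-tree theorem the graph has (1/11) * product of the nonzero eigenvalues = 1 spanning tree. The largest eigenvalue, 11, is at most the vertex count 11.

[0, 1, 1, 1, 1, 1, 1, 1, 1, 1, 11]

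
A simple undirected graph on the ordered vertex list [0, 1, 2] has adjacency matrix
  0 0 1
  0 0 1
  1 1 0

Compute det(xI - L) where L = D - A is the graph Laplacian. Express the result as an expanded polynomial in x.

x^3 - 4x^2 + 3x

With the vertex order [0, 1, 2], the degrees are [1, 1, 2], giving D = diag(1, 1, 2) and L = D - A. Computing det(xI - L) by cofactor expansion (or equivalently via sum-over-permutations) gives x^3 - 4x^2 + 3x. Since p(0) = det(-L) = 0, x divides p(x). The largest eigenvalue, 3, is at most the vertex count 3.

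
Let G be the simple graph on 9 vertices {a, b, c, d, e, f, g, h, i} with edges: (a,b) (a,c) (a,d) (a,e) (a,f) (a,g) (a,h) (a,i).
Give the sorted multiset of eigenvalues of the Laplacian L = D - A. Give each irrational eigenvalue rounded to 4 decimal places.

[0, 1, 1, 1, 1, 1, 1, 1, 9]

Reading degrees in the order [a, b, c, d, e, f, g, h, i] gives [8, 1, 1, 1, 1, 1, 1, 1, 1]; set D = diag(8, 1, 1, 1, 1, 1, 1, 1, 1) and form L = D - A. The multiplicity of 0 as a Laplacian eigenvalue equals the number of connected components. By the matrix-tree theorem the graph has (1/9) * product of the nonzero eigenvalues = 1 spanning tree. The largest eigenvalue, 9, is at most the vertex count 9.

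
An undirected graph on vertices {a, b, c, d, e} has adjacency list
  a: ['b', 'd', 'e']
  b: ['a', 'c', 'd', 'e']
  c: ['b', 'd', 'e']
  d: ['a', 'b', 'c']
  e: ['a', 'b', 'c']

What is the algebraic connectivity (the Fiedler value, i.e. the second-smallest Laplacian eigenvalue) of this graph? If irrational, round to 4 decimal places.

3

With the vertex order [a, b, c, d, e], the degrees are [3, 4, 3, 3, 3], giving D = diag(3, 4, 3, 3, 3) and L = D - A. The smallest Laplacian eigenvalue is always 0. The next one, lambda_2 = 3, measures how hard the graph is to disconnect: larger values mean better connectivity. The largest eigenvalue, 5, is at most the vertex count 5.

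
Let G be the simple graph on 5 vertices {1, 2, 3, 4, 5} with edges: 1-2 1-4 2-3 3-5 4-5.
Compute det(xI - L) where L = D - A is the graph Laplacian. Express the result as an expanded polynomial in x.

Reading degrees in the order [1, 2, 3, 4, 5] gives [2, 2, 2, 2, 2]; set D = diag(2, 2, 2, 2, 2) and form L = D - A. L has integer entries, so p(x) = det(xI - L) has integer coefficients. Expanding the determinant yields x^5 - 10x^4 + 35x^3 - 50x^2 + 25x. Since p(0) = det(-L) = 0, x divides p(x). By the matrix-tree theorem the graph has (1/5) * product of the nonzero eigenvalues = 5 spanning trees.

x^5 - 10x^4 + 35x^3 - 50x^2 + 25x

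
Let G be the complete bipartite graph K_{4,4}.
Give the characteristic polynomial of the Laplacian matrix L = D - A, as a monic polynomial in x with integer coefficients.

x^8 - 32x^7 + 432x^6 - 3200x^5 + 14080x^4 - 36864x^3 + 53248x^2 - 32768x

The graph has 8 vertices and degree multiset [4, 4, 4, 4, 4, 4, 4, 4]; D is the diagonal matrix of degrees and L = D - A. Computing det(xI - L) by cofactor expansion (or equivalently via sum-over-permutations) gives x^8 - 32x^7 + 432x^6 - 3200x^5 + 14080x^4 - 36864x^3 + 53248x^2 - 32768x. The coefficient of x^7 equals -trace(L) = -32, matching the sum of degrees. There is one zero in the spectrum, matching the 1 component. By the matrix-tree theorem the graph has (1/8) * product of the nonzero eigenvalues = 4096 spanning trees.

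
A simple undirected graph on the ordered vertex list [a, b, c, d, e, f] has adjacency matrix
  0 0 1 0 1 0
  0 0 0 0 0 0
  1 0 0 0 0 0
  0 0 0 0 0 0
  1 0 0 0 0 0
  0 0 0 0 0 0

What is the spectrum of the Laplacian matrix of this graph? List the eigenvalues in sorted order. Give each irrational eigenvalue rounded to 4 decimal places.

[0, 0, 0, 0, 1, 3]

With the vertex order [a, b, c, d, e, f], the degrees are [2, 0, 1, 0, 1, 0], giving D = diag(2, 0, 1, 0, 1, 0) and L = D - A. L is symmetric positive semidefinite, so every eigenvalue is real and nonnegative. The 4 zero eigenvalues correspond to the 4 connected components. The eigenvalues sum to 4, which equals trace(L) = 2|E|.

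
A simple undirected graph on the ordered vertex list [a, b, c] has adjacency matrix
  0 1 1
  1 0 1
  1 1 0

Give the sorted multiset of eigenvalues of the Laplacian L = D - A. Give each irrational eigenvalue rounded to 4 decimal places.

Each diagonal entry of L is the vertex degree and each off-diagonal entry is -1 where an edge is present, 0 otherwise; in the order [a, b, c] the diagonal is [2, 2, 2]. The multiplicity of 0 as a Laplacian eigenvalue equals the number of connected components. The largest eigenvalue, 3, is at most the vertex count 3.

[0, 3, 3]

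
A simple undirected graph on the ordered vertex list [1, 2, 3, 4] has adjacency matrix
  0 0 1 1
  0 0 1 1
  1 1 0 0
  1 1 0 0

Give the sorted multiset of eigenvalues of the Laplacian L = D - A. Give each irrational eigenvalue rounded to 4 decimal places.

Reading degrees in the order [1, 2, 3, 4] gives [2, 2, 2, 2]; set D = diag(2, 2, 2, 2) and form L = D - A. Diagonalising L (or applying a numerical eigensolver to the 4x4 matrix) gives the spectrum above. The single zero eigenvalue shows the graph is connected. There is one zero in the spectrum, matching the 1 component. The largest eigenvalue, 4, is at most the vertex count 4.

[0, 2, 2, 4]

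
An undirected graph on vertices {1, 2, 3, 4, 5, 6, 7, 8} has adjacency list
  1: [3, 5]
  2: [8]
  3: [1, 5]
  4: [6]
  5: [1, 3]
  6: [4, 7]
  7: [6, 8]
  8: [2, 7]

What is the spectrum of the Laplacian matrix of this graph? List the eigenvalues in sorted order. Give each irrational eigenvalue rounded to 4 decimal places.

[0, 0, 0.3820, 1.3820, 2.6180, 3, 3, 3.6180]

Each diagonal entry of L is the vertex degree and each off-diagonal entry is -1 where an edge is present, 0 otherwise; in the order [1, 2, 3, 4, 5, 6, 7, 8] the diagonal is [2, 1, 2, 1, 2, 2, 2, 2]. The multiplicity of 0 as a Laplacian eigenvalue equals the number of connected components. The 2 zero eigenvalues correspond to the 2 connected components. The eigenvalues sum to 14, which equals trace(L) = 2|E|. There are 2 zeros in the spectrum, matching the 2 components.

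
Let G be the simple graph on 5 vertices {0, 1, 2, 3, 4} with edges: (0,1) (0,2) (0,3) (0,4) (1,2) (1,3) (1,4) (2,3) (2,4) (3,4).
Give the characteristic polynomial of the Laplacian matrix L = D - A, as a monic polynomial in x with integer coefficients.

x^5 - 20x^4 + 150x^3 - 500x^2 + 625x

Reading degrees in the order [0, 1, 2, 3, 4] gives [4, 4, 4, 4, 4]; set D = diag(4, 4, 4, 4, 4) and form L = D - A. The eigenvalues of L are [0, 5, 5, 5, 5]; the characteristic polynomial is the product of (x - lambda_i), which multiplies out to x^5 - 20x^4 + 150x^3 - 500x^2 + 625x. The constant term is 0 because L is singular (the all-ones vector lies in its kernel). There is one zero in the spectrum, matching the 1 component. The eigenvalues sum to 20, which equals trace(L) = 2|E|.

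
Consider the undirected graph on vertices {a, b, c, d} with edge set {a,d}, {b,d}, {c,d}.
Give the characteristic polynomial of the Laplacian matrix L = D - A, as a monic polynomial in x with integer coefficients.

With the vertex order [a, b, c, d], the degrees are [1, 1, 1, 3], giving D = diag(1, 1, 1, 3) and L = D - A. The eigenvalues of L are [0, 1, 1, 4]; the characteristic polynomial is the product of (x - lambda_i), which multiplies out to x^4 - 6x^3 + 9x^2 - 4x. The coefficient of x^3 equals -trace(L) = -6, matching the sum of degrees. There is one zero in the spectrum, matching the 1 component. By the matrix-tree theorem the graph has (1/4) * product of the nonzero eigenvalues = 1 spanning tree.

x^4 - 6x^3 + 9x^2 - 4x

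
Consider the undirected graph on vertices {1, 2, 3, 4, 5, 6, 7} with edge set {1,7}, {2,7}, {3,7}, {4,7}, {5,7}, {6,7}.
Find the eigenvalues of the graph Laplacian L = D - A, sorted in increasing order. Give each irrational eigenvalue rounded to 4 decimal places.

Reading degrees in the order [1, 2, 3, 4, 5, 6, 7] gives [1, 1, 1, 1, 1, 1, 6]; set D = diag(1, 1, 1, 1, 1, 1, 6) and form L = D - A. L is symmetric positive semidefinite, so every eigenvalue is real and nonnegative. There is one zero in the spectrum, matching the 1 component. By the matrix-tree theorem the graph has (1/7) * product of the nonzero eigenvalues = 1 spanning tree.

[0, 1, 1, 1, 1, 1, 7]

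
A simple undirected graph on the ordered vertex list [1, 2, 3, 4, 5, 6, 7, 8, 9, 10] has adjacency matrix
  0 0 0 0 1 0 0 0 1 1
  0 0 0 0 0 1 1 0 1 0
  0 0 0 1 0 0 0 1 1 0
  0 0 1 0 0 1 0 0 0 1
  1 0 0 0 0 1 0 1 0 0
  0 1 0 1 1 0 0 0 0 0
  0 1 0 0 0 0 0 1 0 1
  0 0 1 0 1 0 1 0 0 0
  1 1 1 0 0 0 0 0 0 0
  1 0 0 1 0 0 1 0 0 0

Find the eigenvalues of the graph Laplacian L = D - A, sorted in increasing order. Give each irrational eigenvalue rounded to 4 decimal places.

With the vertex order [1, 2, 3, 4, 5, 6, 7, 8, 9, 10], the degrees are [3, 3, 3, 3, 3, 3, 3, 3, 3, 3], giving D = diag(3, 3, 3, 3, 3, 3, 3, 3, 3, 3) and L = D - A. Diagonalising L (or applying a numerical eigensolver to the 10x10 matrix) gives the spectrum above. The largest eigenvalue, 5, is at most the vertex count 10. The eigenvalues sum to 30, which equals trace(L) = 2|E|.

[0, 2, 2, 2, 2, 2, 5, 5, 5, 5]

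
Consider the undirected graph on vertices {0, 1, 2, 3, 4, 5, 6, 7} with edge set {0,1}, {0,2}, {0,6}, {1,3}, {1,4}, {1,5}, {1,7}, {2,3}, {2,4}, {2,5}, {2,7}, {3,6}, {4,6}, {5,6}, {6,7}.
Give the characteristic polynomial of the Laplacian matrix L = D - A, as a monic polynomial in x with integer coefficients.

Each diagonal entry of L is the vertex degree and each off-diagonal entry is -1 where an edge is present, 0 otherwise; in the order [0, 1, 2, 3, 4, 5, 6, 7] the diagonal is [3, 5, 5, 3, 3, 3, 5, 3]. Computing det(xI - L) by cofactor expansion (or equivalently via sum-over-permutations) gives x^8 - 30x^7 + 375x^6 - 2540x^5 + 10095x^4 - 23598x^3 + 30105x^2 - 16200x. Since p(0) = det(-L) = 0, x divides p(x). There is one zero in the spectrum, matching the 1 component. The eigenvalues sum to 30, which equals trace(L) = 2|E|.

x^8 - 30x^7 + 375x^6 - 2540x^5 + 10095x^4 - 23598x^3 + 30105x^2 - 16200x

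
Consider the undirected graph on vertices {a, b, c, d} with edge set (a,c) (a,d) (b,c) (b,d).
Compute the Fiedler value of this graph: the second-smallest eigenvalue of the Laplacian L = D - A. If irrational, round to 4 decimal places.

2

Each diagonal entry of L is the vertex degree and each off-diagonal entry is -1 where an edge is present, 0 otherwise; in the order [a, b, c, d] the diagonal is [2, 2, 2, 2]. The smallest Laplacian eigenvalue is always 0. The next one, lambda_2 = 2, measures how hard the graph is to disconnect: larger values mean better connectivity. The eigenvalues sum to 8, which equals trace(L) = 2|E|. The largest eigenvalue, 4, is at most the vertex count 4.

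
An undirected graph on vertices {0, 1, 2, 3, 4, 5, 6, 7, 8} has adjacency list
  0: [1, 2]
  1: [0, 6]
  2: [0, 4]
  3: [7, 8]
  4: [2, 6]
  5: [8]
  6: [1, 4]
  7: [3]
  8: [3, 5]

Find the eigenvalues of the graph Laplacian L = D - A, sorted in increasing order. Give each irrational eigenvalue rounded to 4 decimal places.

[0, 0, 0.5858, 1.3820, 1.3820, 2, 3.4142, 3.6180, 3.6180]

With the vertex order [0, 1, 2, 3, 4, 5, 6, 7, 8], the degrees are [2, 2, 2, 2, 2, 1, 2, 1, 2], giving D = diag(2, 2, 2, 2, 2, 1, 2, 1, 2) and L = D - A. L is symmetric positive semidefinite, so every eigenvalue is real and nonnegative. The 2 zero eigenvalues correspond to the 2 connected components. There are 2 zeros in the spectrum, matching the 2 components. The largest eigenvalue, 3.6180, is at most the vertex count 9.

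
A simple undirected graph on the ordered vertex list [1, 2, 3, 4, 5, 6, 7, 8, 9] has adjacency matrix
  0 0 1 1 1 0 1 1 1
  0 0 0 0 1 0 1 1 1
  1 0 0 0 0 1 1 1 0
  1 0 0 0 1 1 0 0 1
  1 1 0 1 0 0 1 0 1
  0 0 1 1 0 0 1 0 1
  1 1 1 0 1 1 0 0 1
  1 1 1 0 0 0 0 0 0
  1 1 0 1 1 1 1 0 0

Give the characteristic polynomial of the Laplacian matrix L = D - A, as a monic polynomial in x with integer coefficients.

x^9 - 42x^8 + 758x^7 - 7668x^6 + 47491x^5 - 184134x^4 + 435819x^3 - 574848x^2 + 323028x

With the vertex order [1, 2, 3, 4, 5, 6, 7, 8, 9], the degrees are [6, 4, 4, 4, 5, 4, 6, 3, 6], giving D = diag(6, 4, 4, 4, 5, 4, 6, 3, 6) and L = D - A. Computing det(xI - L) by cofactor expansion (or equivalently via sum-over-permutations) gives x^9 - 42x^8 + 758x^7 - 7668x^6 + 47491x^5 - 184134x^4 + 435819x^3 - 574848x^2 + 323028x. Since p(0) = det(-L) = 0, x divides p(x). There is one zero in the spectrum, matching the 1 component. By the matrix-tree theorem the graph has (1/9) * product of the nonzero eigenvalues = 35892 spanning trees.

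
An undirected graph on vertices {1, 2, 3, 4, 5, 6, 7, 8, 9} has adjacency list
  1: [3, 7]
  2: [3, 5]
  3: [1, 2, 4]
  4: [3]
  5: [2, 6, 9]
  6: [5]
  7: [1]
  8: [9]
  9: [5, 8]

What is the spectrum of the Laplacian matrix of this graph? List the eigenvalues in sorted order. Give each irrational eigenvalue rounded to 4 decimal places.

[0, 0.1729, 0.5587, 0.6617, 1.4331, 2.2091, 2.4851, 3.9563, 4.5231]

With the vertex order [1, 2, 3, 4, 5, 6, 7, 8, 9], the degrees are [2, 2, 3, 1, 3, 1, 1, 1, 2], giving D = diag(2, 2, 3, 1, 3, 1, 1, 1, 2) and L = D - A. Diagonalising L (or applying a numerical eigensolver to the 9x9 matrix) gives the spectrum above. The single zero eigenvalue shows the graph is connected. By the matrix-tree theorem the graph has (1/9) * product of the nonzero eigenvalues = 1 spanning tree. The eigenvalues sum to 16, which equals trace(L) = 2|E|.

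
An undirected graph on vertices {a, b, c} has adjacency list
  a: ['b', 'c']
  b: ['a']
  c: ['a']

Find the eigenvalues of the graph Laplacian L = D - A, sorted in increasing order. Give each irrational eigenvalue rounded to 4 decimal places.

[0, 1, 3]

Each diagonal entry of L is the vertex degree and each off-diagonal entry is -1 where an edge is present, 0 otherwise; in the order [a, b, c] the diagonal is [2, 1, 1]. Since every row of L sums to 0, the all-ones vector is in the kernel and 0 is an eigenvalue. The single zero eigenvalue shows the graph is connected. There is one zero in the spectrum, matching the 1 component.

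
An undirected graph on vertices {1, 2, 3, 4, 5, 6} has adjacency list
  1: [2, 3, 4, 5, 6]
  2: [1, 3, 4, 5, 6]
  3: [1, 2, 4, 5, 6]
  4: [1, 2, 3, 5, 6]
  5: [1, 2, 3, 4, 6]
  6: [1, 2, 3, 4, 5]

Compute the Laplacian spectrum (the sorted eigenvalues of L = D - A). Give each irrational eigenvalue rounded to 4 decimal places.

[0, 6, 6, 6, 6, 6]

With the vertex order [1, 2, 3, 4, 5, 6], the degrees are [5, 5, 5, 5, 5, 5], giving D = diag(5, 5, 5, 5, 5, 5) and L = D - A. The multiplicity of 0 as a Laplacian eigenvalue equals the number of connected components. The eigenvalues sum to 30, which equals trace(L) = 2|E|.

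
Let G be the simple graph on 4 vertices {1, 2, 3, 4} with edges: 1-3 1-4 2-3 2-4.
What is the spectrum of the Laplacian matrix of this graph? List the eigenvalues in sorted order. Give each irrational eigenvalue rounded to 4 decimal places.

Each diagonal entry of L is the vertex degree and each off-diagonal entry is -1 where an edge is present, 0 otherwise; in the order [1, 2, 3, 4] the diagonal is [2, 2, 2, 2]. Diagonalising L (or applying a numerical eigensolver to the 4x4 matrix) gives the spectrum above. The largest eigenvalue, 4, is at most the vertex count 4. By the matrix-tree theorem the graph has (1/4) * product of the nonzero eigenvalues = 4 spanning trees.

[0, 2, 2, 4]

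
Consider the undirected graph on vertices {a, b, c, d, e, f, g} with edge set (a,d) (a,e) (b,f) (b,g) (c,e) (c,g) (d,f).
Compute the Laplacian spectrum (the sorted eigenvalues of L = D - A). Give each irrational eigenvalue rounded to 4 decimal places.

[0, 0.7530, 0.7530, 2.4450, 2.4450, 3.8019, 3.8019]

With the vertex order [a, b, c, d, e, f, g], the degrees are [2, 2, 2, 2, 2, 2, 2], giving D = diag(2, 2, 2, 2, 2, 2, 2) and L = D - A. The multiplicity of 0 as a Laplacian eigenvalue equals the number of connected components. The single zero eigenvalue shows the graph is connected. The eigenvalues sum to 14, which equals trace(L) = 2|E|.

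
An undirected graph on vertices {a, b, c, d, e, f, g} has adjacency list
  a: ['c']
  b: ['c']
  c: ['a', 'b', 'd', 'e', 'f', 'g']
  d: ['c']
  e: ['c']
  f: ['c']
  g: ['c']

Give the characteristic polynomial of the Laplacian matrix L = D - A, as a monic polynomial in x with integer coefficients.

x^7 - 12x^6 + 45x^5 - 80x^4 + 75x^3 - 36x^2 + 7x

With the vertex order [a, b, c, d, e, f, g], the degrees are [1, 1, 6, 1, 1, 1, 1], giving D = diag(1, 1, 6, 1, 1, 1, 1) and L = D - A. The eigenvalues of L are [0, 1, 1, 1, 1, 1, 7]; the characteristic polynomial is the product of (x - lambda_i), which multiplies out to x^7 - 12x^6 + 45x^5 - 80x^4 + 75x^3 - 36x^2 + 7x. Since p(0) = det(-L) = 0, x divides p(x). The eigenvalues sum to 12, which equals trace(L) = 2|E|.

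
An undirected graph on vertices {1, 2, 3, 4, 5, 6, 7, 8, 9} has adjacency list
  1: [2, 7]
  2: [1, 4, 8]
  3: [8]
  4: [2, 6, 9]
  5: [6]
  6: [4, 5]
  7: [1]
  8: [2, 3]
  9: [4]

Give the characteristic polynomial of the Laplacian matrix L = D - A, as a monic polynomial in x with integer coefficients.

Each diagonal entry of L is the vertex degree and each off-diagonal entry is -1 where an edge is present, 0 otherwise; in the order [1, 2, 3, 4, 5, 6, 7, 8, 9] the diagonal is [2, 3, 1, 3, 1, 2, 1, 2, 1]. L has integer entries, so p(x) = det(xI - L) has integer coefficients. Expanding the determinant yields x^9 - 16x^8 + 103x^7 - 344x^6 + 640x^5 - 662x^4 + 361x^3 - 94x^2 + 9x. The constant term is 0 because L is singular (the all-ones vector lies in its kernel). The eigenvalues sum to 16, which equals trace(L) = 2|E|.

x^9 - 16x^8 + 103x^7 - 344x^6 + 640x^5 - 662x^4 + 361x^3 - 94x^2 + 9x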